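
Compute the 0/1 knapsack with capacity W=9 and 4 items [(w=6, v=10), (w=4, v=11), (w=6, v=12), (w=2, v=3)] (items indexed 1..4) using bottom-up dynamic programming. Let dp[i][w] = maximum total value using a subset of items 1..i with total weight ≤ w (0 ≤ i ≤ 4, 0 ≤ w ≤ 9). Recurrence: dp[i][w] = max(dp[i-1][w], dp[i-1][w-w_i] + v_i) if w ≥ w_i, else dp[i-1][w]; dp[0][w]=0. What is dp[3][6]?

i\w   0   1   2   3   4   5   6   7   8   9
  0   0   0   0   0   0   0   0   0   0   0
  1   0   0   0   0   0   0  10  10  10  10
  2   0   0   0   0  11  11  11  11  11  11
  3   0   0   0   0  11  11  12  12  12  12
  4   0   0   3   3  11  11  14  14  15  15

12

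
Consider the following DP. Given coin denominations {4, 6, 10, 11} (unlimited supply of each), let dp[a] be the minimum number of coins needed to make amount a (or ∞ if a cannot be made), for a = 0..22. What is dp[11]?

1

 a  0  1  2  3  4  5  6  7  8  9 10 11 12 13 14 15 16 17 18 19 20 21 22
dp  0  -  -  -  1  -  1  -  2  -  1  1  2  -  2  2  2  2  3  3  2  2  2
(- denotes ∞ / unreachable)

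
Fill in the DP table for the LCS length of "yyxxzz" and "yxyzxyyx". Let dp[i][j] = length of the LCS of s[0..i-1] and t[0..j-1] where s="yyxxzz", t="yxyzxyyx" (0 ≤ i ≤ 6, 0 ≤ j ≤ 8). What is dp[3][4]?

   ''  y  x  y  z  x  y  y  x
''  0  0  0  0  0  0  0  0  0
 y  0  1  1  1  1  1  1  1  1
 y  0  1  1  2  2  2  2  2  2
 x  0  1  2  2  2  3  3  3  3
 x  0  1  2  2  2  3  3  3  4
 z  0  1  2  2  3  3  3  3  4
 z  0  1  2  2  3  3  3  3  4

2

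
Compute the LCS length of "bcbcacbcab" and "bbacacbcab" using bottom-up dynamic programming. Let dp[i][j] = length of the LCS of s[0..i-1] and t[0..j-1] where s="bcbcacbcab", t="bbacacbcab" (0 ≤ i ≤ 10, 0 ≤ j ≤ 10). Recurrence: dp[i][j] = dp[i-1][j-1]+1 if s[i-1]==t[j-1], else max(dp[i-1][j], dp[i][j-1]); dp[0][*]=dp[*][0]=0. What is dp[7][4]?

4

   ''  b  b  a  c  a  c  b  c  a  b
''  0  0  0  0  0  0  0  0  0  0  0
 b  0  1  1  1  1  1  1  1  1  1  1
 c  0  1  1  1  2  2  2  2  2  2  2
 b  0  1  2  2  2  2  2  3  3  3  3
 c  0  1  2  2  3  3  3  3  4  4  4
 a  0  1  2  3  3  4  4  4  4  5  5
 c  0  1  2  3  4  4  5  5  5  5  5
 b  0  1  2  3  4  4  5  6  6  6  6
 c  0  1  2  3  4  4  5  6  7  7  7
 a  0  1  2  3  4  5  5  6  7  8  8
 b  0  1  2  3  4  5  5  6  7  8  9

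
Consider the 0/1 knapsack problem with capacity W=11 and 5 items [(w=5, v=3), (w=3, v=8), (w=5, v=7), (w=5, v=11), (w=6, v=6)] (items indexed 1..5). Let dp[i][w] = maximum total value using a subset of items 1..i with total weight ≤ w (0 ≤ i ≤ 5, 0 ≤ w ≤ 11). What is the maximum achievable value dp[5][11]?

i\w   0   1   2   3   4   5   6   7   8   9  10  11
  0   0   0   0   0   0   0   0   0   0   0   0   0
  1   0   0   0   0   0   3   3   3   3   3   3   3
  2   0   0   0   8   8   8   8   8  11  11  11  11
  3   0   0   0   8   8   8   8   8  15  15  15  15
  4   0   0   0   8   8  11  11  11  19  19  19  19
  5   0   0   0   8   8  11  11  11  19  19  19  19

19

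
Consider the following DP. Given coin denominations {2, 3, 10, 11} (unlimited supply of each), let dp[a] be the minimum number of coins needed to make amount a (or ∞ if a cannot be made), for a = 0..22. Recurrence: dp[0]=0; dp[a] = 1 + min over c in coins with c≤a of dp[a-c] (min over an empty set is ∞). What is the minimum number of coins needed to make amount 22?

2

 a  0  1  2  3  4  5  6  7  8  9 10 11 12 13 14 15 16 17 18 19 20 21 22
dp  0  -  1  1  2  2  2  3  3  3  1  1  2  2  2  3  3  3  4  4  2  2  2
(- denotes ∞ / unreachable)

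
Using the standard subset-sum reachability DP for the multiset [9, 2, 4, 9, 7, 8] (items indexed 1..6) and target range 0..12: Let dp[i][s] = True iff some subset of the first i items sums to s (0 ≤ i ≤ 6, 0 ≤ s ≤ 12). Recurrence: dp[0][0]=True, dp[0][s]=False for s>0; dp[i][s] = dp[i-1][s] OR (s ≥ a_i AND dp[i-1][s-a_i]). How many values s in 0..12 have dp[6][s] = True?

i\s   0   1   2   3   4   5   6   7   8   9  10  11  12
  0   T   F   F   F   F   F   F   F   F   F   F   F   F
  1   T   F   F   F   F   F   F   F   F   T   F   F   F
  2   T   F   T   F   F   F   F   F   F   T   F   T   F
  3   T   F   T   F   T   F   T   F   F   T   F   T   F
  4   T   F   T   F   T   F   T   F   F   T   F   T   F
  5   T   F   T   F   T   F   T   T   F   T   F   T   F
  6   T   F   T   F   T   F   T   T   T   T   T   T   T

10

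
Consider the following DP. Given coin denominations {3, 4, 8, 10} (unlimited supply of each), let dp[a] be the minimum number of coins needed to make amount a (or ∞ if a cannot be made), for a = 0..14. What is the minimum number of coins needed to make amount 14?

 a  0  1  2  3  4  5  6  7  8  9 10 11 12 13 14
dp  0  -  -  1  1  -  2  2  1  3  1  2  2  2  2
(- denotes ∞ / unreachable)

2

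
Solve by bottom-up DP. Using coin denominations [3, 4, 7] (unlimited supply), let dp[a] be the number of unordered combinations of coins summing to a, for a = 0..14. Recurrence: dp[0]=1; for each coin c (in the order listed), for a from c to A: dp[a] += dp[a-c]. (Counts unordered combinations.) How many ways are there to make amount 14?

after  coin     0     1     2     3     4     5     6     7     8     9    10    11    12    13    14
          3     1     0     0     1     0     0     1     0     0     1     0     0     1     0     0
          4     1     0     0     1     1     0     1     1     1     1     1     1     2     1     1
          7     1     0     0     1     1     0     1     2     1     1     2     2     2     2     3

3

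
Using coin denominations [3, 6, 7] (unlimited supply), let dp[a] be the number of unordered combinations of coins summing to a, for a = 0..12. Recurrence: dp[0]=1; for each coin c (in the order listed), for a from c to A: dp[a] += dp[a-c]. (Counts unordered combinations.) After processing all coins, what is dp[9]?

after  coin     0     1     2     3     4     5     6     7     8     9    10    11    12
          3     1     0     0     1     0     0     1     0     0     1     0     0     1
          6     1     0     0     1     0     0     2     0     0     2     0     0     3
          7     1     0     0     1     0     0     2     1     0     2     1     0     3

2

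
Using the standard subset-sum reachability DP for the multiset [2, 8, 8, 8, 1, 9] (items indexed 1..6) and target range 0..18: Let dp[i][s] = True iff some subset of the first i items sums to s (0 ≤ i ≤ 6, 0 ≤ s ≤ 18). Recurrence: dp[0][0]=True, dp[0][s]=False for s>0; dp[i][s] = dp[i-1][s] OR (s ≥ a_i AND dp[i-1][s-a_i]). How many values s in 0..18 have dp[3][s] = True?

i\s   0   1   2   3   4   5   6   7   8   9  10  11  12  13  14  15  16  17  18
  0   T   F   F   F   F   F   F   F   F   F   F   F   F   F   F   F   F   F   F
  1   T   F   T   F   F   F   F   F   F   F   F   F   F   F   F   F   F   F   F
  2   T   F   T   F   F   F   F   F   T   F   T   F   F   F   F   F   F   F   F
  3   T   F   T   F   F   F   F   F   T   F   T   F   F   F   F   F   T   F   T
  4   T   F   T   F   F   F   F   F   T   F   T   F   F   F   F   F   T   F   T
  5   T   T   T   T   F   F   F   F   T   T   T   T   F   F   F   F   T   T   T
  6   T   T   T   T   F   F   F   F   T   T   T   T   T   F   F   F   T   T   T

6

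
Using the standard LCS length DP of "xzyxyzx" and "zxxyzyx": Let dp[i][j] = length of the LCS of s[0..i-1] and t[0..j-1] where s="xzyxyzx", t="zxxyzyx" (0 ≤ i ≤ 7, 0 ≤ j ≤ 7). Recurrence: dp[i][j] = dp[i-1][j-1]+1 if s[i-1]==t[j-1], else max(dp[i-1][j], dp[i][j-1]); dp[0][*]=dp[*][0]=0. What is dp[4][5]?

2

   ''  z  x  x  y  z  y  x
''  0  0  0  0  0  0  0  0
 x  0  0  1  1  1  1  1  1
 z  0  1  1  1  1  2  2  2
 y  0  1  1  1  2  2  3  3
 x  0  1  2  2  2  2  3  4
 y  0  1  2  2  3  3  3  4
 z  0  1  2  2  3  4  4  4
 x  0  1  2  3  3  4  4  5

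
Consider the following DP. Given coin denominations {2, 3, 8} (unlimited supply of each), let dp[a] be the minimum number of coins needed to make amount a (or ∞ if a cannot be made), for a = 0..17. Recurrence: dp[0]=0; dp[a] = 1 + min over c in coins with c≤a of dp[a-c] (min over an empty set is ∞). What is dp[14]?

3

 a  0  1  2  3  4  5  6  7  8  9 10 11 12 13 14 15 16 17
dp  0  -  1  1  2  2  2  3  1  3  2  2  3  3  3  4  2  4
(- denotes ∞ / unreachable)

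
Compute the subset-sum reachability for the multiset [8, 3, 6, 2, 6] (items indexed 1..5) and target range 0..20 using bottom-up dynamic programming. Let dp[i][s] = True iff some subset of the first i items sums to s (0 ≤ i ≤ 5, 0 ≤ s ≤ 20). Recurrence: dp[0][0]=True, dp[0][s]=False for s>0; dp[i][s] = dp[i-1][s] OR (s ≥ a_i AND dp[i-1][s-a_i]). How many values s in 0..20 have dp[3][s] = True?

8

i\s   0   1   2   3   4   5   6   7   8   9  10  11  12  13  14  15  16  17  18  19  20
  0   T   F   F   F   F   F   F   F   F   F   F   F   F   F   F   F   F   F   F   F   F
  1   T   F   F   F   F   F   F   F   T   F   F   F   F   F   F   F   F   F   F   F   F
  2   T   F   F   T   F   F   F   F   T   F   F   T   F   F   F   F   F   F   F   F   F
  3   T   F   F   T   F   F   T   F   T   T   F   T   F   F   T   F   F   T   F   F   F
  4   T   F   T   T   F   T   T   F   T   T   T   T   F   T   T   F   T   T   F   T   F
  5   T   F   T   T   F   T   T   F   T   T   T   T   T   T   T   T   T   T   F   T   T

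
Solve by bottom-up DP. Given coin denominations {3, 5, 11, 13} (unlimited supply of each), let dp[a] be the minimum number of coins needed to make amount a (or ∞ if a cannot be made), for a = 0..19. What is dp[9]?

 a  0  1  2  3  4  5  6  7  8  9 10 11 12 13 14 15 16 17 18 19
dp  0  -  -  1  -  1  2  -  2  3  2  1  4  1  2  3  2  3  2  3
(- denotes ∞ / unreachable)

3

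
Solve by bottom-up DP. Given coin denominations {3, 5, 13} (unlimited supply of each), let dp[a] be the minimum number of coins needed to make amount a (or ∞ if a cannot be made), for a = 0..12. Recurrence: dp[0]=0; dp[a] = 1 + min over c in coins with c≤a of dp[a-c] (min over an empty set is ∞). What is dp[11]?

 a  0  1  2  3  4  5  6  7  8  9 10 11 12
dp  0  -  -  1  -  1  2  -  2  3  2  3  4
(- denotes ∞ / unreachable)

3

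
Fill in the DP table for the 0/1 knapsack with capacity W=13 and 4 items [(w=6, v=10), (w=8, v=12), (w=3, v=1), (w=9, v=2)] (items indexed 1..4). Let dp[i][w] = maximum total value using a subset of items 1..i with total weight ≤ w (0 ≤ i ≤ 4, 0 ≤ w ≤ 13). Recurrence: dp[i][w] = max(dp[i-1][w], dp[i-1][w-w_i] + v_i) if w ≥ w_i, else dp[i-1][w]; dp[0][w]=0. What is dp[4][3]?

1

i\w   0   1   2   3   4   5   6   7   8   9  10  11  12  13
  0   0   0   0   0   0   0   0   0   0   0   0   0   0   0
  1   0   0   0   0   0   0  10  10  10  10  10  10  10  10
  2   0   0   0   0   0   0  10  10  12  12  12  12  12  12
  3   0   0   0   1   1   1  10  10  12  12  12  13  13  13
  4   0   0   0   1   1   1  10  10  12  12  12  13  13  13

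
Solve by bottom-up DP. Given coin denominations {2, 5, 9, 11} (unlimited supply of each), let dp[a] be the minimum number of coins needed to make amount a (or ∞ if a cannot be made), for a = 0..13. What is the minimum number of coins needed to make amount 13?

 a  0  1  2  3  4  5  6  7  8  9 10 11 12 13
dp  0  -  1  -  2  1  3  2  4  1  2  1  3  2
(- denotes ∞ / unreachable)

2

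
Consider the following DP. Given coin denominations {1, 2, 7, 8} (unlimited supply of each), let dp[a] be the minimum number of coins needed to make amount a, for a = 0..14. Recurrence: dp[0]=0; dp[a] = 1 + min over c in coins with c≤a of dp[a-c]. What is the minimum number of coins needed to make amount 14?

2

 a  0  1  2  3  4  5  6  7  8  9 10 11 12 13 14
dp  0  1  1  2  2  3  3  1  1  2  2  3  3  4  2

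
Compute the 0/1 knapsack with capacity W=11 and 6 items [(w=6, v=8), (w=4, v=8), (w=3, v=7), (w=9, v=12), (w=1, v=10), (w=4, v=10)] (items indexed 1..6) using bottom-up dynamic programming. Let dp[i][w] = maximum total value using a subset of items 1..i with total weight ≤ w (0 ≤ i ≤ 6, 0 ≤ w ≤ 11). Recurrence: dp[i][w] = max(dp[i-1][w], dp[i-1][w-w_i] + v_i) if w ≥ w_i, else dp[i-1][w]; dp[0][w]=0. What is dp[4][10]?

i\w   0   1   2   3   4   5   6   7   8   9  10  11
  0   0   0   0   0   0   0   0   0   0   0   0   0
  1   0   0   0   0   0   0   8   8   8   8   8   8
  2   0   0   0   0   8   8   8   8   8   8  16  16
  3   0   0   0   7   8   8   8  15  15  15  16  16
  4   0   0   0   7   8   8   8  15  15  15  16  16
  5   0  10  10  10  17  18  18  18  25  25  25  26
  6   0  10  10  10  17  20  20  20  27  28  28  28

16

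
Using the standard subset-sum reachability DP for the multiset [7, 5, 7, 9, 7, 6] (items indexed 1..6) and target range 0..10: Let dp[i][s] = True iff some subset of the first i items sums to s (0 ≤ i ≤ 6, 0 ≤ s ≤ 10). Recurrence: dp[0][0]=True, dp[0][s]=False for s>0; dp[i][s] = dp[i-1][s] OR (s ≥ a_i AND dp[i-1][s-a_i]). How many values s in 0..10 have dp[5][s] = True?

4

i\s   0   1   2   3   4   5   6   7   8   9  10
  0   T   F   F   F   F   F   F   F   F   F   F
  1   T   F   F   F   F   F   F   T   F   F   F
  2   T   F   F   F   F   T   F   T   F   F   F
  3   T   F   F   F   F   T   F   T   F   F   F
  4   T   F   F   F   F   T   F   T   F   T   F
  5   T   F   F   F   F   T   F   T   F   T   F
  6   T   F   F   F   F   T   T   T   F   T   F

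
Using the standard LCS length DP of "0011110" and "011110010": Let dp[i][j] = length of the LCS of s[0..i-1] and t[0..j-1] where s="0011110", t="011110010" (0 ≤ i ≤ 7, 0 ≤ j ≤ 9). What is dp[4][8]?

3

   ''  0  1  1  1  1  0  0  1  0
''  0  0  0  0  0  0  0  0  0  0
 0  0  1  1  1  1  1  1  1  1  1
 0  0  1  1  1  1  1  2  2  2  2
 1  0  1  2  2  2  2  2  2  3  3
 1  0  1  2  3  3  3  3  3  3  3
 1  0  1  2  3  4  4  4  4  4  4
 1  0  1  2  3  4  5  5  5  5  5
 0  0  1  2  3  4  5  6  6  6  6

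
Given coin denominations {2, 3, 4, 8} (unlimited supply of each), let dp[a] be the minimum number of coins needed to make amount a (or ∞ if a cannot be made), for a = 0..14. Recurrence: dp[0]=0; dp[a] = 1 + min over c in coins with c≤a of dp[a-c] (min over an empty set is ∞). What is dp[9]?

3

 a  0  1  2  3  4  5  6  7  8  9 10 11 12 13 14
dp  0  -  1  1  1  2  2  2  1  3  2  2  2  3  3
(- denotes ∞ / unreachable)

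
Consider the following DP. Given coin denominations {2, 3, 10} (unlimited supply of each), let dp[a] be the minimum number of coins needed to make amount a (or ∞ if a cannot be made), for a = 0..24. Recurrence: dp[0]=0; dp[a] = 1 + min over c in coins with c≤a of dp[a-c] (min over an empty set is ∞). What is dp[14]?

 a  0  1  2  3  4  5  6  7  8  9 10 11 12 13 14 15 16 17 18 19 20 21 22 23 24
dp  0  -  1  1  2  2  2  3  3  3  1  4  2  2  3  3  3  4  4  4  2  5  3  3  4
(- denotes ∞ / unreachable)

3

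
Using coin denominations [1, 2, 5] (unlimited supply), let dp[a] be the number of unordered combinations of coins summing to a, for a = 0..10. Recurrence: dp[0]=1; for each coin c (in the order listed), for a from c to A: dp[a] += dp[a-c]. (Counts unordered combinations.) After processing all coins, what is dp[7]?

6

after  coin     0     1     2     3     4     5     6     7     8     9    10
          1     1     1     1     1     1     1     1     1     1     1     1
          2     1     1     2     2     3     3     4     4     5     5     6
          5     1     1     2     2     3     4     5     6     7     8    10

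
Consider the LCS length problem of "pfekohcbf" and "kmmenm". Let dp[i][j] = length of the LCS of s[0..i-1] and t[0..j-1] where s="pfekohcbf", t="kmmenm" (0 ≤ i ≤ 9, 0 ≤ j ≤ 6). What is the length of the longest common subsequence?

1

   ''  k  m  m  e  n  m
''  0  0  0  0  0  0  0
 p  0  0  0  0  0  0  0
 f  0  0  0  0  0  0  0
 e  0  0  0  0  1  1  1
 k  0  1  1  1  1  1  1
 o  0  1  1  1  1  1  1
 h  0  1  1  1  1  1  1
 c  0  1  1  1  1  1  1
 b  0  1  1  1  1  1  1
 f  0  1  1  1  1  1  1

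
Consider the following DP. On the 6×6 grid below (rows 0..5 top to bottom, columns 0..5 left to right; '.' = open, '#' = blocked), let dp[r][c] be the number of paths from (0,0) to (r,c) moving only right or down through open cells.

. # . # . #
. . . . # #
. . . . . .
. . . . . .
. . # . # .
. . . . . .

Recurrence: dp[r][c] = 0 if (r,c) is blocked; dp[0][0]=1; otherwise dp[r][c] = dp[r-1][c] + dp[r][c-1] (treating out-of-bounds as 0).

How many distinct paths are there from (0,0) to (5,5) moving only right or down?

r\c   0   1   2   3   4   5
  0   1   0   0   0   0   0
  1   1   1   1   1   0   0
  2   1   2   3   4   4   4
  3   1   3   6  10  14  18
  4   1   4   0  10   0  18
  5   1   5   5  15  15  33

33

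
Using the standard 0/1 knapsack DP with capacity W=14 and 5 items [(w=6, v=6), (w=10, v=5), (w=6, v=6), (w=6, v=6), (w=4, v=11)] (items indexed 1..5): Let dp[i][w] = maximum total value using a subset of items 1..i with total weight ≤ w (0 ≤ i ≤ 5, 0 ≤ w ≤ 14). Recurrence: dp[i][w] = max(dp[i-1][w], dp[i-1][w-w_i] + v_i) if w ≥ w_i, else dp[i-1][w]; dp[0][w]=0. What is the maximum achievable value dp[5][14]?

i\w   0   1   2   3   4   5   6   7   8   9  10  11  12  13  14
  0   0   0   0   0   0   0   0   0   0   0   0   0   0   0   0
  1   0   0   0   0   0   0   6   6   6   6   6   6   6   6   6
  2   0   0   0   0   0   0   6   6   6   6   6   6   6   6   6
  3   0   0   0   0   0   0   6   6   6   6   6   6  12  12  12
  4   0   0   0   0   0   0   6   6   6   6   6   6  12  12  12
  5   0   0   0   0  11  11  11  11  11  11  17  17  17  17  17

17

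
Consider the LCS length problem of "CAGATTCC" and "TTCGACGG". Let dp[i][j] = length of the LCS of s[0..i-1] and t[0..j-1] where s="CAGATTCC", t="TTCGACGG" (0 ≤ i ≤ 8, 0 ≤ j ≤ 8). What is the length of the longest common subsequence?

4

   ''  T  T  C  G  A  C  G  G
''  0  0  0  0  0  0  0  0  0
 C  0  0  0  1  1  1  1  1  1
 A  0  0  0  1  1  2  2  2  2
 G  0  0  0  1  2  2  2  3  3
 A  0  0  0  1  2  3  3  3  3
 T  0  1  1  1  2  3  3  3  3
 T  0  1  2  2  2  3  3  3  3
 C  0  1  2  3  3  3  4  4  4
 C  0  1  2  3  3  3  4  4  4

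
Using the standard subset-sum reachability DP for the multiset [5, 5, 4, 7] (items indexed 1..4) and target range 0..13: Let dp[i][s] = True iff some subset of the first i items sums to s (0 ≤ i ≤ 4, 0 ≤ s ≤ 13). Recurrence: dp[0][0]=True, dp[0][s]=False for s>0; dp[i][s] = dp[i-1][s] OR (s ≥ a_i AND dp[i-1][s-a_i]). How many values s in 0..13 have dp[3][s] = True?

5

i\s   0   1   2   3   4   5   6   7   8   9  10  11  12  13
  0   T   F   F   F   F   F   F   F   F   F   F   F   F   F
  1   T   F   F   F   F   T   F   F   F   F   F   F   F   F
  2   T   F   F   F   F   T   F   F   F   F   T   F   F   F
  3   T   F   F   F   T   T   F   F   F   T   T   F   F   F
  4   T   F   F   F   T   T   F   T   F   T   T   T   T   F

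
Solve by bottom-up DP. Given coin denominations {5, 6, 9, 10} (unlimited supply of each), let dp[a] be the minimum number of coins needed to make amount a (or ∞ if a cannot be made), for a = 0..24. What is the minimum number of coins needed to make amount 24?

3

 a  0  1  2  3  4  5  6  7  8  9 10 11 12 13 14 15 16 17 18 19 20 21 22 23 24
dp  0  -  -  -  -  1  1  -  -  1  1  2  2  -  2  2  2  3  2  2  2  3  3  3  3
(- denotes ∞ / unreachable)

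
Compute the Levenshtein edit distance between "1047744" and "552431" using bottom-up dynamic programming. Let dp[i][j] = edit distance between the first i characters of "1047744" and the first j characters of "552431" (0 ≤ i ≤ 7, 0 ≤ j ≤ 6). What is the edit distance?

   ''  5  5  2  4  3  1
''  0  1  2  3  4  5  6
 1  1  1  2  3  4  5  5
 0  2  2  2  3  4  5  6
 4  3  3  3  3  3  4  5
 7  4  4  4  4  4  4  5
 7  5  5  5  5  5  5  5
 4  6  6  6  6  5  6  6
 4  7  7  7  7  6  6  7

7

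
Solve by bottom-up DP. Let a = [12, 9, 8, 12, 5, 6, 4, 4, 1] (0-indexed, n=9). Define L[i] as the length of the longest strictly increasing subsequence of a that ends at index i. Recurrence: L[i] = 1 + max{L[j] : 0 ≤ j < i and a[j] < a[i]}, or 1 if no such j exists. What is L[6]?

1

   i    0    1    2    3    4    5    6    7    8
a[i]   12    9    8   12    5    6    4    4    1
L[i]    1    1    1    2    1    2    1    1    1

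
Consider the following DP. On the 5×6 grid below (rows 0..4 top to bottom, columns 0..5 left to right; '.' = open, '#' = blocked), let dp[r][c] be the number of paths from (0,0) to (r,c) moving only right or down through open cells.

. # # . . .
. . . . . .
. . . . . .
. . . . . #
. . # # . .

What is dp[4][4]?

r\c   0   1   2   3   4   5
  0   1   0   0   0   0   0
  1   1   1   1   1   1   1
  2   1   2   3   4   5   6
  3   1   3   6  10  15   0
  4   1   4   0   0  15  15

15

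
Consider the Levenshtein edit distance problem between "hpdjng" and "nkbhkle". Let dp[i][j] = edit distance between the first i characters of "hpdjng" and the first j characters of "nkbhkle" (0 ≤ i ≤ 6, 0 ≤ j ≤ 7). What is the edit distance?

7

   ''  n  k  b  h  k  l  e
''  0  1  2  3  4  5  6  7
 h  1  1  2  3  3  4  5  6
 p  2  2  2  3  4  4  5  6
 d  3  3  3  3  4  5  5  6
 j  4  4  4  4  4  5  6  6
 n  5  4  5  5  5  5  6  7
 g  6  5  5  6  6  6  6  7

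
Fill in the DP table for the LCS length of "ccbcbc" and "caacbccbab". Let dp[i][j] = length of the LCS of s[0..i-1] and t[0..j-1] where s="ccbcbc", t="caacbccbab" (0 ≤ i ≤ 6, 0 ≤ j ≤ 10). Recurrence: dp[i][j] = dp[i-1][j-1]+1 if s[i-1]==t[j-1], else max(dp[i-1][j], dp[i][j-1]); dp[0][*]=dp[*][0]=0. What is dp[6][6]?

   ''  c  a  a  c  b  c  c  b  a  b
''  0  0  0  0  0  0  0  0  0  0  0
 c  0  1  1  1  1  1  1  1  1  1  1
 c  0  1  1  1  2  2  2  2  2  2  2
 b  0  1  1  1  2  3  3  3  3  3  3
 c  0  1  1  1  2  3  4  4  4  4  4
 b  0  1  1  1  2  3  4  4  5  5  5
 c  0  1  1  1  2  3  4  5  5  5  5

4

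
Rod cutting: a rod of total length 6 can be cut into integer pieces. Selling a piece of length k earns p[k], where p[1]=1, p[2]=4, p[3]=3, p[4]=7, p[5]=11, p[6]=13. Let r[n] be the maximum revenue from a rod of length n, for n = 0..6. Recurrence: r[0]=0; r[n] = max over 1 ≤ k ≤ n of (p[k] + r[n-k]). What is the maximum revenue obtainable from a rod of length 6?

13

   n    0    1    2    3    4    5    6
r[n]    0    1    4    5    8   11   13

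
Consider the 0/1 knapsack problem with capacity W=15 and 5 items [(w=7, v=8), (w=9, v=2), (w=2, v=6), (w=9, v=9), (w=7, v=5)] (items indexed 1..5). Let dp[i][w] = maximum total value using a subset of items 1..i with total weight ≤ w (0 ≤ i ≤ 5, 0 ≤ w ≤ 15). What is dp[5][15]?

15

i\w   0   1   2   3   4   5   6   7   8   9  10  11  12  13  14  15
  0   0   0   0   0   0   0   0   0   0   0   0   0   0   0   0   0
  1   0   0   0   0   0   0   0   8   8   8   8   8   8   8   8   8
  2   0   0   0   0   0   0   0   8   8   8   8   8   8   8   8   8
  3   0   0   6   6   6   6   6   8   8  14  14  14  14  14  14  14
  4   0   0   6   6   6   6   6   8   8  14  14  15  15  15  15  15
  5   0   0   6   6   6   6   6   8   8  14  14  15  15  15  15  15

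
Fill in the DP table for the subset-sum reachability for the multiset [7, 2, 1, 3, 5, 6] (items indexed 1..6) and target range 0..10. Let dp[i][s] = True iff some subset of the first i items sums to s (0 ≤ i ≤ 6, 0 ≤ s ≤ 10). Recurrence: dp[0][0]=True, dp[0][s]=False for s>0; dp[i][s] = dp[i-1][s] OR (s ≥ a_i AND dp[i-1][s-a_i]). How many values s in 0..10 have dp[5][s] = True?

11

i\s   0   1   2   3   4   5   6   7   8   9  10
  0   T   F   F   F   F   F   F   F   F   F   F
  1   T   F   F   F   F   F   F   T   F   F   F
  2   T   F   T   F   F   F   F   T   F   T   F
  3   T   T   T   T   F   F   F   T   T   T   T
  4   T   T   T   T   T   T   T   T   T   T   T
  5   T   T   T   T   T   T   T   T   T   T   T
  6   T   T   T   T   T   T   T   T   T   T   T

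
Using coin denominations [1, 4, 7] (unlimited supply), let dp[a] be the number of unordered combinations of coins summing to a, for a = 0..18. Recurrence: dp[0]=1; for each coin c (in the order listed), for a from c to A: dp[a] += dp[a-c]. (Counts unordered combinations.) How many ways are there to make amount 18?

10

after  coin     0     1     2     3     4     5     6     7     8     9    10    11    12    13    14    15    16    17    18
          1     1     1     1     1     1     1     1     1     1     1     1     1     1     1     1     1     1     1     1
          4     1     1     1     1     2     2     2     2     3     3     3     3     4     4     4     4     5     5     5
          7     1     1     1     1     2     2     2     3     4     4     4     5     6     6     7     8     9     9    10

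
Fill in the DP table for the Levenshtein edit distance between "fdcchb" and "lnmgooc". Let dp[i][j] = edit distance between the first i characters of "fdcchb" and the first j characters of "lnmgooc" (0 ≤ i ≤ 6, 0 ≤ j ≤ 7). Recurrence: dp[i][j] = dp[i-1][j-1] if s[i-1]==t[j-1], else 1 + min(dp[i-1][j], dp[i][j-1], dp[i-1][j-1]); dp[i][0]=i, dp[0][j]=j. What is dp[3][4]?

   ''  l  n  m  g  o  o  c
''  0  1  2  3  4  5  6  7
 f  1  1  2  3  4  5  6  7
 d  2  2  2  3  4  5  6  7
 c  3  3  3  3  4  5  6  6
 c  4  4  4  4  4  5  6  6
 h  5  5  5  5  5  5  6  7
 b  6  6  6  6  6  6  6  7

4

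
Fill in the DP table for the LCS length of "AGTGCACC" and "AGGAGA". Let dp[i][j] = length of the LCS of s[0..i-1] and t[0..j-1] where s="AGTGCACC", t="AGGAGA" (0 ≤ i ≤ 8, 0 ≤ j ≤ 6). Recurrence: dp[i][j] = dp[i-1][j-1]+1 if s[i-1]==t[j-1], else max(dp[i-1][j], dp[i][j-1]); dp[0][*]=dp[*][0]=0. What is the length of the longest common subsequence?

4

   ''  A  G  G  A  G  A
''  0  0  0  0  0  0  0
 A  0  1  1  1  1  1  1
 G  0  1  2  2  2  2  2
 T  0  1  2  2  2  2  2
 G  0  1  2  3  3  3  3
 C  0  1  2  3  3  3  3
 A  0  1  2  3  4  4  4
 C  0  1  2  3  4  4  4
 C  0  1  2  3  4  4  4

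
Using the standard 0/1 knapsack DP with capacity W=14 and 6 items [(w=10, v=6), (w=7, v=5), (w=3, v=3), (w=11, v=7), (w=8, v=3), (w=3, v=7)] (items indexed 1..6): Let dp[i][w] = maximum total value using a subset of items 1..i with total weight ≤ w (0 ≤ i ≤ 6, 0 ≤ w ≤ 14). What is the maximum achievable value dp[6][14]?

15

i\w   0   1   2   3   4   5   6   7   8   9  10  11  12  13  14
  0   0   0   0   0   0   0   0   0   0   0   0   0   0   0   0
  1   0   0   0   0   0   0   0   0   0   0   6   6   6   6   6
  2   0   0   0   0   0   0   0   5   5   5   6   6   6   6   6
  3   0   0   0   3   3   3   3   5   5   5   8   8   8   9   9
  4   0   0   0   3   3   3   3   5   5   5   8   8   8   9  10
  5   0   0   0   3   3   3   3   5   5   5   8   8   8   9  10
  6   0   0   0   7   7   7  10  10  10  10  12  12  12  15  15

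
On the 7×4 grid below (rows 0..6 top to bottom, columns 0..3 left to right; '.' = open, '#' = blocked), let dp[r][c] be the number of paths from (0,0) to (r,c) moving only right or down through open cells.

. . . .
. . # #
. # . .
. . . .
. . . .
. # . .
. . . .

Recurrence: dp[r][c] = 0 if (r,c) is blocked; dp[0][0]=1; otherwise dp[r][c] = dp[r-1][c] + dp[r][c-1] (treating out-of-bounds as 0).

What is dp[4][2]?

r\c   0   1   2   3
  0   1   1   1   1
  1   1   2   0   0
  2   1   0   0   0
  3   1   1   1   1
  4   1   2   3   4
  5   1   0   3   7
  6   1   1   4  11

3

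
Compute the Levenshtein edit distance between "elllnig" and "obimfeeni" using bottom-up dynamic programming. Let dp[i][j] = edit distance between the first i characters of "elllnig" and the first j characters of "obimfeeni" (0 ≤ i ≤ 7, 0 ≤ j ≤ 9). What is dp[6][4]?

6

   ''  o  b  i  m  f  e  e  n  i
''  0  1  2  3  4  5  6  7  8  9
 e  1  1  2  3  4  5  5  6  7  8
 l  2  2  2  3  4  5  6  6  7  8
 l  3  3  3  3  4  5  6  7  7  8
 l  4  4  4  4  4  5  6  7  8  8
 n  5  5  5  5  5  5  6  7  7  8
 i  6  6  6  5  6  6  6  7  8  7
 g  7  7  7  6  6  7  7  7  8  8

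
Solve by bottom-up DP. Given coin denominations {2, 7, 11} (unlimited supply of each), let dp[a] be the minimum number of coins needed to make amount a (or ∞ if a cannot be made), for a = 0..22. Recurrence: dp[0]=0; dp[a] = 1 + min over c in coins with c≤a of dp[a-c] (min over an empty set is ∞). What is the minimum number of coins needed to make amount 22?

2

 a  0  1  2  3  4  5  6  7  8  9 10 11 12 13 14 15 16 17 18 19 20 21 22
dp  0  -  1  -  2  -  3  1  4  2  5  1  6  2  2  3  3  4  2  5  3  3  2
(- denotes ∞ / unreachable)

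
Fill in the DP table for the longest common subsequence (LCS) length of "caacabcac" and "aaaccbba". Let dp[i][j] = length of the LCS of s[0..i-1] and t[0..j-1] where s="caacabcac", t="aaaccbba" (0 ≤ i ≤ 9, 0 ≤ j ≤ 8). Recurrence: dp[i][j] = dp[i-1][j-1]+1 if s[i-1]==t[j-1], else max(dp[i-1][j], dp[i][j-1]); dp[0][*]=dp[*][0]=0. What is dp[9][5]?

   ''  a  a  a  c  c  b  b  a
''  0  0  0  0  0  0  0  0  0
 c  0  0  0  0  1  1  1  1  1
 a  0  1  1  1  1  1  1  1  2
 a  0  1  2  2  2  2  2  2  2
 c  0  1  2  2  3  3  3  3  3
 a  0  1  2  3  3  3  3  3  4
 b  0  1  2  3  3  3  4  4  4
 c  0  1  2  3  4  4  4  4  4
 a  0  1  2  3  4  4  4  4  5
 c  0  1  2  3  4  5  5  5  5

5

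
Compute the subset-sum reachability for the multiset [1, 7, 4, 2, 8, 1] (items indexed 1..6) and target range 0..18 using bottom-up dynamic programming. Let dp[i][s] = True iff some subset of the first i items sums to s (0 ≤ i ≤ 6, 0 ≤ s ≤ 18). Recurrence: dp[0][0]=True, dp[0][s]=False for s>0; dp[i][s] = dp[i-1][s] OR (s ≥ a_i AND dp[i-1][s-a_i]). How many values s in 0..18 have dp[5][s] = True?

19

i\s   0   1   2   3   4   5   6   7   8   9  10  11  12  13  14  15  16  17  18
  0   T   F   F   F   F   F   F   F   F   F   F   F   F   F   F   F   F   F   F
  1   T   T   F   F   F   F   F   F   F   F   F   F   F   F   F   F   F   F   F
  2   T   T   F   F   F   F   F   T   T   F   F   F   F   F   F   F   F   F   F
  3   T   T   F   F   T   T   F   T   T   F   F   T   T   F   F   F   F   F   F
  4   T   T   T   T   T   T   T   T   T   T   T   T   T   T   T   F   F   F   F
  5   T   T   T   T   T   T   T   T   T   T   T   T   T   T   T   T   T   T   T
  6   T   T   T   T   T   T   T   T   T   T   T   T   T   T   T   T   T   T   T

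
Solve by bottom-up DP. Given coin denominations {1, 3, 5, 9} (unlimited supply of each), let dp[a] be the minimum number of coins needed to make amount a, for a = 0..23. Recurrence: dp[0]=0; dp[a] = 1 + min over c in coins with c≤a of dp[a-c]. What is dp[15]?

3

 a  0  1  2  3  4  5  6  7  8  9 10 11 12 13 14 15 16 17 18 19 20 21 22 23
dp  0  1  2  1  2  1  2  3  2  1  2  3  2  3  2  3  4  3  2  3  4  3  4  3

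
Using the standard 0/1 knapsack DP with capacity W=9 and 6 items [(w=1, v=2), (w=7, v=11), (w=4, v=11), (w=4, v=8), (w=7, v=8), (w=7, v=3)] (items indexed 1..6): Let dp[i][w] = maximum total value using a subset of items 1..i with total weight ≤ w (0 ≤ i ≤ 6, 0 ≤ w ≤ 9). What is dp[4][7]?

i\w   0   1   2   3   4   5   6   7   8   9
  0   0   0   0   0   0   0   0   0   0   0
  1   0   2   2   2   2   2   2   2   2   2
  2   0   2   2   2   2   2   2  11  13  13
  3   0   2   2   2  11  13  13  13  13  13
  4   0   2   2   2  11  13  13  13  19  21
  5   0   2   2   2  11  13  13  13  19  21
  6   0   2   2   2  11  13  13  13  19  21

13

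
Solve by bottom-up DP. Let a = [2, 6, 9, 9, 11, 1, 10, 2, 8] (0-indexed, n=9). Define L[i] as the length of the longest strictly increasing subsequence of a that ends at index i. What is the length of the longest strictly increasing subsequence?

4

   i    0    1    2    3    4    5    6    7    8
a[i]    2    6    9    9   11    1   10    2    8
L[i]    1    2    3    3    4    1    4    2    3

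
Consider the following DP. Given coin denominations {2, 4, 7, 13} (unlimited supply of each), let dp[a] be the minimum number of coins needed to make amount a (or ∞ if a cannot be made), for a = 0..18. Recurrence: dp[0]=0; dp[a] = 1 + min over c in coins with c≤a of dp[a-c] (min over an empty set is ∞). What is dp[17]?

2

 a  0  1  2  3  4  5  6  7  8  9 10 11 12 13 14 15 16 17 18
dp  0  -  1  -  1  -  2  1  2  2  3  2  3  1  2  2  3  2  3
(- denotes ∞ / unreachable)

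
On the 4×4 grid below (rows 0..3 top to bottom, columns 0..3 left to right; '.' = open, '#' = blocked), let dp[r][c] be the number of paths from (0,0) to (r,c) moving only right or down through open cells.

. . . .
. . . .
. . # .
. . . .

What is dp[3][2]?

r\c   0   1   2   3
  0   1   1   1   1
  1   1   2   3   4
  2   1   3   0   4
  3   1   4   4   8

4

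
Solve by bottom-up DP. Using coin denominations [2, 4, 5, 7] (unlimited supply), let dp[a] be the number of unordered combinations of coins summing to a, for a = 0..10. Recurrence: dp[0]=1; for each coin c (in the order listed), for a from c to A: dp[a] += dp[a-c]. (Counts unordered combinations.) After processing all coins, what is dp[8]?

3

after  coin     0     1     2     3     4     5     6     7     8     9    10
          2     1     0     1     0     1     0     1     0     1     0     1
          4     1     0     1     0     2     0     2     0     3     0     3
          5     1     0     1     0     2     1     2     1     3     2     4
          7     1     0     1     0     2     1     2     2     3     3     4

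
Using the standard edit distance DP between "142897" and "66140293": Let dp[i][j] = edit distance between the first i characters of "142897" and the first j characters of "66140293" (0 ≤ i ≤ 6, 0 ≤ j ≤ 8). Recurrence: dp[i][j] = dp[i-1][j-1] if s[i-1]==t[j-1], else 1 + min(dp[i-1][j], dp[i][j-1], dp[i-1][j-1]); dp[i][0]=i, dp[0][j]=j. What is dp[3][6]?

3

   ''  6  6  1  4  0  2  9  3
''  0  1  2  3  4  5  6  7  8
 1  1  1  2  2  3  4  5  6  7
 4  2  2  2  3  2  3  4  5  6
 2  3  3  3  3  3  3  3  4  5
 8  4  4  4  4  4  4  4  4  5
 9  5  5  5  5  5  5  5  4  5
 7  6  6  6  6  6  6  6  5  5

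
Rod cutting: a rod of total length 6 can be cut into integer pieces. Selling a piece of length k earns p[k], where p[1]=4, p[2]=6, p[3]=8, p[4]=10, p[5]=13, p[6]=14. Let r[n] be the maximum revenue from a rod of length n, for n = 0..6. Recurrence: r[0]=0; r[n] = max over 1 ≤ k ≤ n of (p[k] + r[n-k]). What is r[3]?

12

   n    0    1    2    3    4    5    6
r[n]    0    4    8   12   16   20   24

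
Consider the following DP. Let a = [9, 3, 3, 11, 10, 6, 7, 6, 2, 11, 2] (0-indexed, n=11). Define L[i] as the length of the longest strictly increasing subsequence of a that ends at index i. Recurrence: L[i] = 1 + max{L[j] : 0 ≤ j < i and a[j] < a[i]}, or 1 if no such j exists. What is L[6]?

   i    0    1    2    3    4    5    6    7    8    9   10
a[i]    9    3    3   11   10    6    7    6    2   11    2
L[i]    1    1    1    2    2    2    3    2    1    4    1

3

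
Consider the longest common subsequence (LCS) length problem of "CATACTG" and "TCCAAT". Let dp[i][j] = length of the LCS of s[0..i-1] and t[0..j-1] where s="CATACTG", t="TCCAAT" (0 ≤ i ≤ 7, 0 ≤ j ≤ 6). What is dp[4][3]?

   ''  T  C  C  A  A  T
''  0  0  0  0  0  0  0
 C  0  0  1  1  1  1  1
 A  0  0  1  1  2  2  2
 T  0  1  1  1  2  2  3
 A  0  1  1  1  2  3  3
 C  0  1  2  2  2  3  3
 T  0  1  2  2  2  3  4
 G  0  1  2  2  2  3  4

1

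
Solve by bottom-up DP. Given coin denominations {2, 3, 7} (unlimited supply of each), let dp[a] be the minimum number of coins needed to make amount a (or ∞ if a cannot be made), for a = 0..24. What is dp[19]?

4

 a  0  1  2  3  4  5  6  7  8  9 10 11 12 13 14 15 16 17 18 19 20 21 22 23 24
dp  0  -  1  1  2  2  2  1  3  2  2  3  3  3  2  4  3  3  4  4  4  3  5  4  4
(- denotes ∞ / unreachable)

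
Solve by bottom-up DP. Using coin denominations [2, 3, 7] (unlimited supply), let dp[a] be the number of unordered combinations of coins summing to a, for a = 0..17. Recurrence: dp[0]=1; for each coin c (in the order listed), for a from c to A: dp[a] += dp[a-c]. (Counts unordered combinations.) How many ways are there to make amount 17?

after  coin     0     1     2     3     4     5     6     7     8     9    10    11    12    13    14    15    16    17
          2     1     0     1     0     1     0     1     0     1     0     1     0     1     0     1     0     1     0
          3     1     0     1     1     1     1     2     1     2     2     2     2     3     2     3     3     3     3
          7     1     0     1     1     1     1     2     2     2     3     3     3     4     4     5     5     6     6

6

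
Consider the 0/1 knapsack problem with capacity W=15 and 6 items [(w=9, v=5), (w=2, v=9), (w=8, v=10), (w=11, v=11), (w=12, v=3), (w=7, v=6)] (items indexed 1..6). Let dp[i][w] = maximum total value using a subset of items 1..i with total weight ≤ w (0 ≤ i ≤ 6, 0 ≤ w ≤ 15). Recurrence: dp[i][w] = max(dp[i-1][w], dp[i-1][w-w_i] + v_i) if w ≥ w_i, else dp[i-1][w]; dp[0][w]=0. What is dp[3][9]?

10

i\w   0   1   2   3   4   5   6   7   8   9  10  11  12  13  14  15
  0   0   0   0   0   0   0   0   0   0   0   0   0   0   0   0   0
  1   0   0   0   0   0   0   0   0   0   5   5   5   5   5   5   5
  2   0   0   9   9   9   9   9   9   9   9   9  14  14  14  14  14
  3   0   0   9   9   9   9   9   9  10  10  19  19  19  19  19  19
  4   0   0   9   9   9   9   9   9  10  10  19  19  19  20  20  20
  5   0   0   9   9   9   9   9   9  10  10  19  19  19  20  20  20
  6   0   0   9   9   9   9   9   9  10  15  19  19  19  20  20  20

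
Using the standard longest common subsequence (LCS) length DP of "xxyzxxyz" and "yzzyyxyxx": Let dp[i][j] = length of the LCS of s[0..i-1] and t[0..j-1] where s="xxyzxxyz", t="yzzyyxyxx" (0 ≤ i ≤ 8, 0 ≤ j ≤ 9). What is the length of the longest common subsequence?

   ''  y  z  z  y  y  x  y  x  x
''  0  0  0  0  0  0  0  0  0  0
 x  0  0  0  0  0  0  1  1  1  1
 x  0  0  0  0  0  0  1  1  2  2
 y  0  1  1  1  1  1  1  2  2  2
 z  0  1  2  2  2  2  2  2  2  2
 x  0  1  2  2  2  2  3  3  3  3
 x  0  1  2  2  2  2  3  3  4  4
 y  0  1  2  2  3  3  3  4  4  4
 z  0  1  2  3  3  3  3  4  4  4

4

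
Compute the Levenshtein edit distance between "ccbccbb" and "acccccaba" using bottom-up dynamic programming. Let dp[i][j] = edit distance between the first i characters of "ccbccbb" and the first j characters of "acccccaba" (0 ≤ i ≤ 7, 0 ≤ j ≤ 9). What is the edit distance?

   ''  a  c  c  c  c  c  a  b  a
''  0  1  2  3  4  5  6  7  8  9
 c  1  1  1  2  3  4  5  6  7  8
 c  2  2  1  1  2  3  4  5  6  7
 b  3  3  2  2  2  3  4  5  5  6
 c  4  4  3  2  2  2  3  4  5  6
 c  5  5  4  3  2  2  2  3  4  5
 b  6  6  5  4  3  3  3  3  3  4
 b  7  7  6  5  4  4  4  4  3  4

4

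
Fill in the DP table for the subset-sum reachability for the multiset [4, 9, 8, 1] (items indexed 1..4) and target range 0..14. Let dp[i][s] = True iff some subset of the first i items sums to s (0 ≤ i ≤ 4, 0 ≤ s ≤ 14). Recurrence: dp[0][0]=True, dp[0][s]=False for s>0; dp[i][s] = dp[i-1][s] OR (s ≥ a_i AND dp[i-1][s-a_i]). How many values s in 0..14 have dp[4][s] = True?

10

i\s   0   1   2   3   4   5   6   7   8   9  10  11  12  13  14
  0   T   F   F   F   F   F   F   F   F   F   F   F   F   F   F
  1   T   F   F   F   T   F   F   F   F   F   F   F   F   F   F
  2   T   F   F   F   T   F   F   F   F   T   F   F   F   T   F
  3   T   F   F   F   T   F   F   F   T   T   F   F   T   T   F
  4   T   T   F   F   T   T   F   F   T   T   T   F   T   T   T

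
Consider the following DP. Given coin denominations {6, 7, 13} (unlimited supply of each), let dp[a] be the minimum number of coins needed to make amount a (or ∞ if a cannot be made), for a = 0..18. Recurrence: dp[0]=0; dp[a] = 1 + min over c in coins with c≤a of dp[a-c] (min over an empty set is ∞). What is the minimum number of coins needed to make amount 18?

3

 a  0  1  2  3  4  5  6  7  8  9 10 11 12 13 14 15 16 17 18
dp  0  -  -  -  -  -  1  1  -  -  -  -  2  1  2  -  -  -  3
(- denotes ∞ / unreachable)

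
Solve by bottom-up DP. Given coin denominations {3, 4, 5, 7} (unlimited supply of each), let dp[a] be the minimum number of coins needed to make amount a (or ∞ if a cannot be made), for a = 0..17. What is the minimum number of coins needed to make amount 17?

3

 a  0  1  2  3  4  5  6  7  8  9 10 11 12 13 14 15 16 17
dp  0  -  -  1  1  1  2  1  2  2  2  2  2  3  2  3  3  3
(- denotes ∞ / unreachable)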